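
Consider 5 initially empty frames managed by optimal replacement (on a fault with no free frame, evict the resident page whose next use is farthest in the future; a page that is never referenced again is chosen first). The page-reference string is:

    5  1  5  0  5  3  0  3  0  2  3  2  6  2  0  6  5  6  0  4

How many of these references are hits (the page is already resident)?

13

5 -> miss, frames (5)
1 -> miss, frames (5 1)
5 -> hit
0 -> miss, frames (5 1 0)
5 -> hit
3 -> miss, frames (5 1 0 3)
0 -> hit
3 -> hit
0 -> hit
2 -> miss, frames (5 1 0 3 2)
3 -> hit
2 -> hit
6 -> miss, evict 3, frames (5 1 0 2 6)
2 -> hit
0 -> hit
6 -> hit
5 -> hit
6 -> hit
0 -> hit
4 -> miss, evict 6, frames (5 1 0 2 4)
Hits: 13.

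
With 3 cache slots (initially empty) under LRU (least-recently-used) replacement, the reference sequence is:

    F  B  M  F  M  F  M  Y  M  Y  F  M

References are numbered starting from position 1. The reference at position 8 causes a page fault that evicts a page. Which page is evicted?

B

pos 1: F -> fault, frames (F)
pos 2: B -> fault, frames (F B)
pos 3: M -> fault, frames (F B M)
pos 4: F -> hit
pos 5: M -> hit
pos 6: F -> hit
pos 7: M -> hit
pos 8: Y -> fault, evict B, frames (F M Y)
At position 8, page B is evicted.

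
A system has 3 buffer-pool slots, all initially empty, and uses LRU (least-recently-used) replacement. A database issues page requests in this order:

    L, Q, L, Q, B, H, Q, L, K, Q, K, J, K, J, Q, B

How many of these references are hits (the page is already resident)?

8

L → fault, frames (L)
Q → fault, frames (L Q)
L → hit
Q → hit
B → fault, frames (L Q B)
H → fault, evict L, frames (Q B H)
Q → hit
L → fault, evict B, frames (H Q L)
K → fault, evict H, frames (Q L K)
Q → hit
K → hit
J → fault, evict L, frames (Q K J)
K → hit
J → hit
Q → hit
B → fault, evict K, frames (J Q B)
Hits: 8.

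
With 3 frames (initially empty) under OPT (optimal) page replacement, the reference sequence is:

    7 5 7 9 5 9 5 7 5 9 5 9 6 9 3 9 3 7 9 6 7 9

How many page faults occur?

7 → fault, frames (7)
5 → fault, frames (7 5)
7 → hit
9 → fault, frames (7 5 9)
5 → hit
9 → hit
5 → hit
7 → hit
5 → hit
9 → hit
5 → hit
9 → hit
6 → fault, evict 5, frames (7 9 6)
9 → hit
3 → fault, evict 6, frames (7 9 3)
9 → hit
3 → hit
7 → hit
9 → hit
6 → fault, evict 3, frames (7 9 6)
7 → hit
9 → hit
Page faults: 6.

6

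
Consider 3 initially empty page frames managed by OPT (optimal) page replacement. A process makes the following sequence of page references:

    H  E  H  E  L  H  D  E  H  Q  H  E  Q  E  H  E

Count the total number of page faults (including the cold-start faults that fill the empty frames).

5

H -> miss, frames {H}
E -> miss, frames {H,E}
H -> hit
E -> hit
L -> miss, frames {H,E,L}
H -> hit
D -> miss, evict L, frames {H,E,D}
E -> hit
H -> hit
Q -> miss, evict D, frames {H,E,Q}
H -> hit
E -> hit
Q -> hit
E -> hit
H -> hit
E -> hit
Page faults: 5.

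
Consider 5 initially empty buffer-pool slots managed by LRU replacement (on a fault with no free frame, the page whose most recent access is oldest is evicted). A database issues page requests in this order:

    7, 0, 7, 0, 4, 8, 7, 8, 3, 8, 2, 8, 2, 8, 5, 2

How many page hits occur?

9

7: fault, frames (7)
0: fault, frames (7 0)
7: hit
0: hit
4: fault, frames (7 0 4)
8: fault, frames (7 0 4 8)
7: hit
8: hit
3: fault, frames (0 4 7 8 3)
8: hit
2: fault, evict 0, frames (4 7 3 8 2)
8: hit
2: hit
8: hit
5: fault, evict 4, frames (7 3 2 8 5)
2: hit
Hits: 9.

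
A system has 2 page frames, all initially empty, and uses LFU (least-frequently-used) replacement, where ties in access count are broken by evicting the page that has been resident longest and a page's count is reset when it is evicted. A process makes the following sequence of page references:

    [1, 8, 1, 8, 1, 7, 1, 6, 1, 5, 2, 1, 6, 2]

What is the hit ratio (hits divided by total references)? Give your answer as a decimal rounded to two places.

0.43

1: miss, frames [1]
8: miss, frames [1, 8]
1: hit
8: hit
1: hit
7: miss, evict 8, frames [1, 7]
1: hit
6: miss, evict 7, frames [1, 6]
1: hit
5: miss, evict 6, frames [1, 5]
2: miss, evict 5, frames [1, 2]
1: hit
6: miss, evict 2, frames [1, 6]
2: miss, evict 6, frames [1, 2]
Hits: 6 of 14 references → 6/14 = 0.4286.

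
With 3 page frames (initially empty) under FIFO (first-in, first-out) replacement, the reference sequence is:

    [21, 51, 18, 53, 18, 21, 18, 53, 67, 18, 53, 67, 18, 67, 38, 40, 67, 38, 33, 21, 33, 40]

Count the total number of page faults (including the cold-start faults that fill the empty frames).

21 -> fault, frames [21]
51 -> fault, frames [21, 51]
18 -> fault, frames [21, 51, 18]
53 -> fault, evict 21, frames [51, 18, 53]
18 -> hit
21 -> fault, evict 51, frames [18, 53, 21]
18 -> hit
53 -> hit
67 -> fault, evict 18, frames [53, 21, 67]
18 -> fault, evict 53, frames [21, 67, 18]
53 -> fault, evict 21, frames [67, 18, 53]
67 -> hit
18 -> hit
67 -> hit
38 -> fault, evict 67, frames [18, 53, 38]
40 -> fault, evict 18, frames [53, 38, 40]
67 -> fault, evict 53, frames [38, 40, 67]
38 -> hit
33 -> fault, evict 38, frames [40, 67, 33]
21 -> fault, evict 40, frames [67, 33, 21]
33 -> hit
40 -> fault, evict 67, frames [33, 21, 40]
Page faults: 14.

14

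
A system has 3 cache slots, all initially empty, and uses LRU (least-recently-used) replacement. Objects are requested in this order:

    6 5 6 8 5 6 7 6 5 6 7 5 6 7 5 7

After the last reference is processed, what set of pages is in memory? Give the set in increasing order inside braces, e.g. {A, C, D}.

6 -> fault, frames {6}
5 -> fault, frames {6,5}
6 -> hit
8 -> fault, frames {5,6,8}
5 -> hit
6 -> hit
7 -> fault, evict 8, frames {5,6,7}
6 -> hit
5 -> hit
6 -> hit
7 -> hit
5 -> hit
6 -> hit
7 -> hit
5 -> hit
7 -> hit

{5, 6, 7}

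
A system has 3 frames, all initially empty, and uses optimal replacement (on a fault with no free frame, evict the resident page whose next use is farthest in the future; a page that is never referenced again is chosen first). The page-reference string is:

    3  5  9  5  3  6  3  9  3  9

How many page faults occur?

3: miss, frames [3]
5: miss, frames [3, 5]
9: miss, frames [3, 5, 9]
5: hit
3: hit
6: miss, evict 5, frames [3, 9, 6]
3: hit
9: hit
3: hit
9: hit
Page faults: 4.

4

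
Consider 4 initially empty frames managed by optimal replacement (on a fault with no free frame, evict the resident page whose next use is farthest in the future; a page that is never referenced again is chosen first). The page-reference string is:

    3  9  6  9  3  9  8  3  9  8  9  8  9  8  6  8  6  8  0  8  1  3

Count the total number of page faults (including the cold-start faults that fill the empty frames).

6

3 → miss, frames {3}
9 → miss, frames {3,9}
6 → miss, frames {3,9,6}
9 → hit
3 → hit
9 → hit
8 → miss, frames {3,9,6,8}
3 → hit
9 → hit
8 → hit
9 → hit
8 → hit
9 → hit
8 → hit
6 → hit
8 → hit
6 → hit
8 → hit
0 → miss, evict 6, frames {3,9,8,0}
8 → hit
1 → miss, evict 0, frames {3,9,8,1}
3 → hit
Page faults: 6.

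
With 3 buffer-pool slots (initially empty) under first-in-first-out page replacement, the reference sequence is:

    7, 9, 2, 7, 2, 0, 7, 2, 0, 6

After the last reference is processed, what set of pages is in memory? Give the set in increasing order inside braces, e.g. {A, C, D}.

{0, 6, 7}

7 -> miss, frames (7)
9 -> miss, frames (7 9)
2 -> miss, frames (7 9 2)
7 -> hit
2 -> hit
0 -> miss, evict 7, frames (9 2 0)
7 -> miss, evict 9, frames (2 0 7)
2 -> hit
0 -> hit
6 -> miss, evict 2, frames (0 7 6)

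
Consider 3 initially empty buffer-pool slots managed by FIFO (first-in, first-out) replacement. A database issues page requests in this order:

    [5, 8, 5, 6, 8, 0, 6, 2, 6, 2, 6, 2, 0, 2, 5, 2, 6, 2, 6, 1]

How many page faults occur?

8

5 -> miss, frames (5)
8 -> miss, frames (5 8)
5 -> hit
6 -> miss, frames (5 8 6)
8 -> hit
0 -> miss, evict 5, frames (8 6 0)
6 -> hit
2 -> miss, evict 8, frames (6 0 2)
6 -> hit
2 -> hit
6 -> hit
2 -> hit
0 -> hit
2 -> hit
5 -> miss, evict 6, frames (0 2 5)
2 -> hit
6 -> miss, evict 0, frames (2 5 6)
2 -> hit
6 -> hit
1 -> miss, evict 2, frames (5 6 1)
Page faults: 8.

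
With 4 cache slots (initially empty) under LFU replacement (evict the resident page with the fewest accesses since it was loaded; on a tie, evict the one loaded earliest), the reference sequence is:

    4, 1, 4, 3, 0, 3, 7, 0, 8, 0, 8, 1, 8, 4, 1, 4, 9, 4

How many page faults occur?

12

4 -> fault, frames [4]
1 -> fault, frames [4, 1]
4 -> hit
3 -> fault, frames [4, 1, 3]
0 -> fault, frames [4, 1, 3, 0]
3 -> hit
7 -> fault, evict 1, frames [4, 3, 0, 7]
0 -> hit
8 -> fault, evict 7, frames [4, 3, 0, 8]
0 -> hit
8 -> hit
1 -> fault, evict 4, frames [3, 0, 8, 1]
8 -> hit
4 -> fault, evict 1, frames [3, 0, 8, 4]
1 -> fault, evict 4, frames [3, 0, 8, 1]
4 -> fault, evict 1, frames [3, 0, 8, 4]
9 -> fault, evict 4, frames [3, 0, 8, 9]
4 -> fault, evict 9, frames [3, 0, 8, 4]
Page faults: 12.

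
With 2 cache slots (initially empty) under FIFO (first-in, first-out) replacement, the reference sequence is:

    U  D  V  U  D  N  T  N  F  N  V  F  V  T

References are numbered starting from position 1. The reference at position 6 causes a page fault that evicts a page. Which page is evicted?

U

pos 1: U -> miss, frames (U)
pos 2: D -> miss, frames (U D)
pos 3: V -> miss, evict U, frames (D V)
pos 4: U -> miss, evict D, frames (V U)
pos 5: D -> miss, evict V, frames (U D)
pos 6: N -> miss, evict U, frames (D N)
At position 6, page U is evicted.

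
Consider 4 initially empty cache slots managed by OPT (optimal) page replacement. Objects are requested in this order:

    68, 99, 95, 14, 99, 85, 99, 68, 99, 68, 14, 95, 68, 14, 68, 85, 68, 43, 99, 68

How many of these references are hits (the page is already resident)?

12

68 -> fault, frames [68]
99 -> fault, frames [68, 99]
95 -> fault, frames [68, 99, 95]
14 -> fault, frames [68, 99, 95, 14]
99 -> hit
85 -> fault, evict 95, frames [68, 99, 14, 85]
99 -> hit
68 -> hit
99 -> hit
68 -> hit
14 -> hit
95 -> fault, evict 99, frames [68, 14, 85, 95]
68 -> hit
14 -> hit
68 -> hit
85 -> hit
68 -> hit
43 -> fault, evict 95, frames [68, 14, 85, 43]
99 -> fault, evict 43, frames [68, 14, 85, 99]
68 -> hit
Hits: 12.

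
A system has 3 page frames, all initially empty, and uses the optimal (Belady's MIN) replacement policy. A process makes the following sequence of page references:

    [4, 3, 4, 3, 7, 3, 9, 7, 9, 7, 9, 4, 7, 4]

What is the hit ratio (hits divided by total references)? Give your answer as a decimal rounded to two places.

0.71

4 -> fault, frames (4)
3 -> fault, frames (4 3)
4 -> hit
3 -> hit
7 -> fault, frames (4 3 7)
3 -> hit
9 -> fault, evict 3, frames (4 7 9)
7 -> hit
9 -> hit
7 -> hit
9 -> hit
4 -> hit
7 -> hit
4 -> hit
Hits: 10 of 14 references → 10/14 = 0.7143.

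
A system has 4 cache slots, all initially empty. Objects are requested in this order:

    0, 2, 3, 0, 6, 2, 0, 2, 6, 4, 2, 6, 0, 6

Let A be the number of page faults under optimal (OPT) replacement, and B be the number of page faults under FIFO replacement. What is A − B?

-1

Under OPT: F F F . F . . . . F . . . . → 5 faults.
Under FIFO: F F F . F . . . . F . . F . → 6 faults.
A − B = 5 − 6 = -1.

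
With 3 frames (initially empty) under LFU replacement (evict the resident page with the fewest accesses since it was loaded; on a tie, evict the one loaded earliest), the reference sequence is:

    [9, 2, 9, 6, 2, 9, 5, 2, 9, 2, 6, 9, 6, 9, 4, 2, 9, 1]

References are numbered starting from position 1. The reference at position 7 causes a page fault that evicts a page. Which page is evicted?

pos 1: 9 -> miss, frames [9]
pos 2: 2 -> miss, frames [9, 2]
pos 3: 9 -> hit
pos 4: 6 -> miss, frames [9, 2, 6]
pos 5: 2 -> hit
pos 6: 9 -> hit
pos 7: 5 -> miss, evict 6, frames [9, 2, 5]
At position 7, page 6 is evicted.

6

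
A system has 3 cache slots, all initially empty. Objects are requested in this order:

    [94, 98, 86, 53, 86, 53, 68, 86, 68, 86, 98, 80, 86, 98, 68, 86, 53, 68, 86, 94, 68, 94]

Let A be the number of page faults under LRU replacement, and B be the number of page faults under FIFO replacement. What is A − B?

-1

Under LRU: F F F F . . F . . . F F . . F . F . . F . . → 10 faults.
Under FIFO: F F F F . . F . . . F F F . F . F . . F . . → 11 faults.
A − B = 10 − 11 = -1.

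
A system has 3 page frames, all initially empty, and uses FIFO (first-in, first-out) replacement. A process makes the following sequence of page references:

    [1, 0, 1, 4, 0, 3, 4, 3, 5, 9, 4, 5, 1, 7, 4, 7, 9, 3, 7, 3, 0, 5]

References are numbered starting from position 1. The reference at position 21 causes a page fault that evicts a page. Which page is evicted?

pos 1: 1 -> fault, frames [1]
pos 2: 0 -> fault, frames [1, 0]
pos 3: 1 -> hit
pos 4: 4 -> fault, frames [1, 0, 4]
pos 5: 0 -> hit
pos 6: 3 -> fault, evict 1, frames [0, 4, 3]
pos 7: 4 -> hit
pos 8: 3 -> hit
pos 9: 5 -> fault, evict 0, frames [4, 3, 5]
pos 10: 9 -> fault, evict 4, frames [3, 5, 9]
pos 11: 4 -> fault, evict 3, frames [5, 9, 4]
pos 12: 5 -> hit
pos 13: 1 -> fault, evict 5, frames [9, 4, 1]
pos 14: 7 -> fault, evict 9, frames [4, 1, 7]
pos 15: 4 -> hit
pos 16: 7 -> hit
pos 17: 9 -> fault, evict 4, frames [1, 7, 9]
pos 18: 3 -> fault, evict 1, frames [7, 9, 3]
pos 19: 7 -> hit
pos 20: 3 -> hit
pos 21: 0 -> fault, evict 7, frames [9, 3, 0]
At position 21, page 7 is evicted.

7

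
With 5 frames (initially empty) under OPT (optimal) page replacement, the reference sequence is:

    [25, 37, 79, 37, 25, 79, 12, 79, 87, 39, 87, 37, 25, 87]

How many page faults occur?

25 -> fault, frames (25)
37 -> fault, frames (25 37)
79 -> fault, frames (25 37 79)
37 -> hit
25 -> hit
79 -> hit
12 -> fault, frames (25 37 79 12)
79 -> hit
87 -> fault, frames (25 37 79 12 87)
39 -> fault, evict 12, frames (25 37 79 87 39)
87 -> hit
37 -> hit
25 -> hit
87 -> hit
Page faults: 6.

6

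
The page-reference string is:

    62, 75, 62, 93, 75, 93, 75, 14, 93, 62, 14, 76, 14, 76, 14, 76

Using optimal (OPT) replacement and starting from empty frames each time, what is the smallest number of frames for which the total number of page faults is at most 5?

f=1: 16 faults
f=2: 6 faults
f=3: 5 faults
f=4: 5 faults
f=5: 5 faults
Smallest f with faults ≤ 5 is 3.

3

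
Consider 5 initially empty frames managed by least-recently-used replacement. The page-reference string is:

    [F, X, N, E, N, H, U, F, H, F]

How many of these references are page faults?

7

F -> miss, frames [F]
X -> miss, frames [F, X]
N -> miss, frames [F, X, N]
E -> miss, frames [F, X, N, E]
N -> hit
H -> miss, frames [F, X, E, N, H]
U -> miss, evict F, frames [X, E, N, H, U]
F -> miss, evict X, frames [E, N, H, U, F]
H -> hit
F -> hit
Page faults: 7.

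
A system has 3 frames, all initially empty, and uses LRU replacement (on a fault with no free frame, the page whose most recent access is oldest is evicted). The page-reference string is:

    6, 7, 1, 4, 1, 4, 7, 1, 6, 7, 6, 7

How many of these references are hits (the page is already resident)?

7

6 -> miss, frames {6}
7 -> miss, frames {6,7}
1 -> miss, frames {6,7,1}
4 -> miss, evict 6, frames {7,1,4}
1 -> hit
4 -> hit
7 -> hit
1 -> hit
6 -> miss, evict 4, frames {7,1,6}
7 -> hit
6 -> hit
7 -> hit
Hits: 7.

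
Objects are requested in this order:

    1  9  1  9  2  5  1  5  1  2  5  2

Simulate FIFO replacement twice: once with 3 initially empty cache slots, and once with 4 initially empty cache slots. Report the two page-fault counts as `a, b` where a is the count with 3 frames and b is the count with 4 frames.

5, 4

3 frames: F F . . F F F . . . . . → 5 faults.
4 frames: F F . . F F . . . . . . → 4 faults.
4 < 5: adding a frame reduced faults, as is typical.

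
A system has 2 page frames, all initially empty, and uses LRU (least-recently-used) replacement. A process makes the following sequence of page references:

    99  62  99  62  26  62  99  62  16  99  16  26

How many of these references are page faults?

7

99 -> miss, frames (99)
62 -> miss, frames (99 62)
99 -> hit
62 -> hit
26 -> miss, evict 99, frames (62 26)
62 -> hit
99 -> miss, evict 26, frames (62 99)
62 -> hit
16 -> miss, evict 99, frames (62 16)
99 -> miss, evict 62, frames (16 99)
16 -> hit
26 -> miss, evict 99, frames (16 26)
Page faults: 7.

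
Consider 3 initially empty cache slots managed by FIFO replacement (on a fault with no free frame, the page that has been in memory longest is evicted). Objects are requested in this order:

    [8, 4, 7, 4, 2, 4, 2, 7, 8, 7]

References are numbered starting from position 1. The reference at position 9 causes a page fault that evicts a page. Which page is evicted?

4

pos 1: 8: miss, frames [8]
pos 2: 4: miss, frames [8, 4]
pos 3: 7: miss, frames [8, 4, 7]
pos 4: 4: hit
pos 5: 2: miss, evict 8, frames [4, 7, 2]
pos 6: 4: hit
pos 7: 2: hit
pos 8: 7: hit
pos 9: 8: miss, evict 4, frames [7, 2, 8]
At position 9, page 4 is evicted.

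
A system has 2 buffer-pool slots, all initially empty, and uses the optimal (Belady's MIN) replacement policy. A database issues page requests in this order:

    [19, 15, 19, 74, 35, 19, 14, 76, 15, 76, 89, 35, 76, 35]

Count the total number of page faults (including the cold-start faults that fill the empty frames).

19 -> fault, frames [19]
15 -> fault, frames [19, 15]
19 -> hit
74 -> fault, evict 15, frames [19, 74]
35 -> fault, evict 74, frames [19, 35]
19 -> hit
14 -> fault, evict 19, frames [35, 14]
76 -> fault, evict 14, frames [35, 76]
15 -> fault, evict 35, frames [76, 15]
76 -> hit
89 -> fault, evict 15, frames [76, 89]
35 -> fault, evict 89, frames [76, 35]
76 -> hit
35 -> hit
Page faults: 9.

9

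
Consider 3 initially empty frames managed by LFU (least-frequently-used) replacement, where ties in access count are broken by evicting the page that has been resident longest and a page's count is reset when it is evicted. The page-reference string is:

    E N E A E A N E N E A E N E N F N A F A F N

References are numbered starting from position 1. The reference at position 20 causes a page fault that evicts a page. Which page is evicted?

F

pos 1: E -> miss, frames [E]
pos 2: N -> miss, frames [E, N]
pos 3: E -> hit
pos 4: A -> miss, frames [E, N, A]
pos 5: E -> hit
pos 6: A -> hit
pos 7: N -> hit
pos 8: E -> hit
pos 9: N -> hit
pos 10: E -> hit
pos 11: A -> hit
pos 12: E -> hit
pos 13: N -> hit
pos 14: E -> hit
pos 15: N -> hit
pos 16: F -> miss, evict A, frames [E, N, F]
pos 17: N -> hit
pos 18: A -> miss, evict F, frames [E, N, A]
pos 19: F -> miss, evict A, frames [E, N, F]
pos 20: A -> miss, evict F, frames [E, N, A]
At position 20, page F is evicted.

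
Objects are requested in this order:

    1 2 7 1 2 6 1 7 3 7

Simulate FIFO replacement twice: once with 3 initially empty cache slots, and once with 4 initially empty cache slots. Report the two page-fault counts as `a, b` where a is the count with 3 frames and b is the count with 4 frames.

3 frames: F F F . . F F . F F → 7 faults.
4 frames: F F F . . F . . F . → 5 faults.
5 < 7: adding a frame reduced faults, as is typical.

7, 5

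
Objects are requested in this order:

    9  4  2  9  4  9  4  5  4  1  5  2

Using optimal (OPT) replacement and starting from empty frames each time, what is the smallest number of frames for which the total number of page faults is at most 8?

f=1: 12 faults
f=2: 7 faults
f=3: 5 faults
f=4: 5 faults
f=5: 5 faults
Smallest f with faults ≤ 8 is 2.

2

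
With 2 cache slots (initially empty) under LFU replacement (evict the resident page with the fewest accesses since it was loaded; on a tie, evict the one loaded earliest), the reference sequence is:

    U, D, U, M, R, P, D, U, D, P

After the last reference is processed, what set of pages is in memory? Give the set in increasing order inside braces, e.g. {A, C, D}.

U → fault, frames [U]
D → fault, frames [U, D]
U → hit
M → fault, evict D, frames [U, M]
R → fault, evict M, frames [U, R]
P → fault, evict R, frames [U, P]
D → fault, evict P, frames [U, D]
U → hit
D → hit
P → fault, evict D, frames [U, P]

{P, U}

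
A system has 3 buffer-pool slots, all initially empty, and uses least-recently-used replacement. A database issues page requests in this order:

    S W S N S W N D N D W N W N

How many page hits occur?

10

S → miss, frames [S]
W → miss, frames [S, W]
S → hit
N → miss, frames [W, S, N]
S → hit
W → hit
N → hit
D → miss, evict S, frames [W, N, D]
N → hit
D → hit
W → hit
N → hit
W → hit
N → hit
Hits: 10.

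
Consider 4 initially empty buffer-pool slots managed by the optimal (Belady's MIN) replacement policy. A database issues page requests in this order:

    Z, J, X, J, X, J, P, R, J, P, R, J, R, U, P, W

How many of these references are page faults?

Z -> miss, frames (Z)
J -> miss, frames (Z J)
X -> miss, frames (Z J X)
J -> hit
X -> hit
J -> hit
P -> miss, frames (Z J X P)
R -> miss, evict X, frames (Z J P R)
J -> hit
P -> hit
R -> hit
J -> hit
R -> hit
U -> miss, evict R, frames (Z J P U)
P -> hit
W -> miss, evict U, frames (Z J P W)
Page faults: 7.

7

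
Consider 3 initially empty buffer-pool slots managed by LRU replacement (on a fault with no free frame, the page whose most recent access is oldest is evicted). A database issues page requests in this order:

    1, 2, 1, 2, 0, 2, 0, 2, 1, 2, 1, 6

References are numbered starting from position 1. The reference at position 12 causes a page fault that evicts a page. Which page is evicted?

pos 1: 1 -> fault, frames {1}
pos 2: 2 -> fault, frames {1,2}
pos 3: 1 -> hit
pos 4: 2 -> hit
pos 5: 0 -> fault, frames {1,2,0}
pos 6: 2 -> hit
pos 7: 0 -> hit
pos 8: 2 -> hit
pos 9: 1 -> hit
pos 10: 2 -> hit
pos 11: 1 -> hit
pos 12: 6 -> fault, evict 0, frames {2,1,6}
At position 12, page 0 is evicted.

0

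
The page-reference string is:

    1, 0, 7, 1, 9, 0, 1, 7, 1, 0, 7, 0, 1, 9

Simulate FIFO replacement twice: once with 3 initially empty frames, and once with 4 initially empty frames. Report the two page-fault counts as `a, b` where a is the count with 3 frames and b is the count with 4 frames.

3 frames: F F F . F . F . . F F . . F → 8 faults.
4 frames: F F F . F . . . . . . . . . → 4 faults.
4 < 8: adding a frame reduced faults, as is typical.

8, 4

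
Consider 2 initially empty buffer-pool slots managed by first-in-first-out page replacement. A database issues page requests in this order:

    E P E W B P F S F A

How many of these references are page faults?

E: fault, frames (E)
P: fault, frames (E P)
E: hit
W: fault, evict E, frames (P W)
B: fault, evict P, frames (W B)
P: fault, evict W, frames (B P)
F: fault, evict B, frames (P F)
S: fault, evict P, frames (F S)
F: hit
A: fault, evict F, frames (S A)
Page faults: 8.

8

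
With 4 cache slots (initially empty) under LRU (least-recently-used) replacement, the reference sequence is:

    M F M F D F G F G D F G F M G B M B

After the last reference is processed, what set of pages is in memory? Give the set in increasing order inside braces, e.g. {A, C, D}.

M -> miss, frames (M)
F -> miss, frames (M F)
M -> hit
F -> hit
D -> miss, frames (M F D)
F -> hit
G -> miss, frames (M D F G)
F -> hit
G -> hit
D -> hit
F -> hit
G -> hit
F -> hit
M -> hit
G -> hit
B -> miss, evict D, frames (F M G B)
M -> hit
B -> hit

{B, F, G, M}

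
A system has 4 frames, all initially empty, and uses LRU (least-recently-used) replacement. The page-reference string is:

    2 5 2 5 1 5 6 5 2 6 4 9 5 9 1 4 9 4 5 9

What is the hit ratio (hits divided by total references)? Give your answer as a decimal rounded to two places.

2 -> fault, frames {2}
5 -> fault, frames {2,5}
2 -> hit
5 -> hit
1 -> fault, frames {2,5,1}
5 -> hit
6 -> fault, frames {2,1,5,6}
5 -> hit
2 -> hit
6 -> hit
4 -> fault, evict 1, frames {5,2,6,4}
9 -> fault, evict 5, frames {2,6,4,9}
5 -> fault, evict 2, frames {6,4,9,5}
9 -> hit
1 -> fault, evict 6, frames {4,5,9,1}
4 -> hit
9 -> hit
4 -> hit
5 -> hit
9 -> hit
Hits: 12 of 20 references → 12/20 = 0.6000.

0.60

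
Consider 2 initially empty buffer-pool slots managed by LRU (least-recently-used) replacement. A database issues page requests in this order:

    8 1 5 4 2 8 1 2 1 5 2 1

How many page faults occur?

8 -> miss, frames [8]
1 -> miss, frames [8, 1]
5 -> miss, evict 8, frames [1, 5]
4 -> miss, evict 1, frames [5, 4]
2 -> miss, evict 5, frames [4, 2]
8 -> miss, evict 4, frames [2, 8]
1 -> miss, evict 2, frames [8, 1]
2 -> miss, evict 8, frames [1, 2]
1 -> hit
5 -> miss, evict 2, frames [1, 5]
2 -> miss, evict 1, frames [5, 2]
1 -> miss, evict 5, frames [2, 1]
Page faults: 11.

11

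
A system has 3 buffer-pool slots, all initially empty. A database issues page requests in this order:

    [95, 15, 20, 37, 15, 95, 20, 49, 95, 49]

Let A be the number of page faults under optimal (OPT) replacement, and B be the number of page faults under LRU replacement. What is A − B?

-1

Under OPT: F F F F . . F F . . → 6 faults.
Under LRU: F F F F . F F F . . → 7 faults.
A − B = 6 − 7 = -1.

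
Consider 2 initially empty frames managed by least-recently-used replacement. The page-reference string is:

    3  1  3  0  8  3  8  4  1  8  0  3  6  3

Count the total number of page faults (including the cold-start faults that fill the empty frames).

11

3: miss, frames (3)
1: miss, frames (3 1)
3: hit
0: miss, evict 1, frames (3 0)
8: miss, evict 3, frames (0 8)
3: miss, evict 0, frames (8 3)
8: hit
4: miss, evict 3, frames (8 4)
1: miss, evict 8, frames (4 1)
8: miss, evict 4, frames (1 8)
0: miss, evict 1, frames (8 0)
3: miss, evict 8, frames (0 3)
6: miss, evict 0, frames (3 6)
3: hit
Page faults: 11.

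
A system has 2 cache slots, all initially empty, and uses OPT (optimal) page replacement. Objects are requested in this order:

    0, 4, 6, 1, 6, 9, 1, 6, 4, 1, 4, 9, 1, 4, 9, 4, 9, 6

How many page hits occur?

8

0 -> miss, frames (0)
4 -> miss, frames (0 4)
6 -> miss, evict 0, frames (4 6)
1 -> miss, evict 4, frames (6 1)
6 -> hit
9 -> miss, evict 6, frames (1 9)
1 -> hit
6 -> miss, evict 9, frames (1 6)
4 -> miss, evict 6, frames (1 4)
1 -> hit
4 -> hit
9 -> miss, evict 4, frames (1 9)
1 -> hit
4 -> miss, evict 1, frames (9 4)
9 -> hit
4 -> hit
9 -> hit
6 -> miss, evict 4, frames (9 6)
Hits: 8.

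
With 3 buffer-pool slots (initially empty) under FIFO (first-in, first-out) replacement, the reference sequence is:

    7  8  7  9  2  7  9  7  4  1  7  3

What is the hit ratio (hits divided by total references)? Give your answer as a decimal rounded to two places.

7 → miss, frames {7}
8 → miss, frames {7,8}
7 → hit
9 → miss, frames {7,8,9}
2 → miss, evict 7, frames {8,9,2}
7 → miss, evict 8, frames {9,2,7}
9 → hit
7 → hit
4 → miss, evict 9, frames {2,7,4}
1 → miss, evict 2, frames {7,4,1}
7 → hit
3 → miss, evict 7, frames {4,1,3}
Hits: 4 of 12 references → 4/12 = 0.3333.

0.33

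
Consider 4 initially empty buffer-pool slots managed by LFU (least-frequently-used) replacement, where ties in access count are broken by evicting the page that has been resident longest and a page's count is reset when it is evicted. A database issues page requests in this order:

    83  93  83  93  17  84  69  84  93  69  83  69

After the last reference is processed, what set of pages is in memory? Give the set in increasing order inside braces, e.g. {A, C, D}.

{69, 83, 84, 93}

83: miss, frames [83]
93: miss, frames [83, 93]
83: hit
93: hit
17: miss, frames [83, 93, 17]
84: miss, frames [83, 93, 17, 84]
69: miss, evict 17, frames [83, 93, 84, 69]
84: hit
93: hit
69: hit
83: hit
69: hit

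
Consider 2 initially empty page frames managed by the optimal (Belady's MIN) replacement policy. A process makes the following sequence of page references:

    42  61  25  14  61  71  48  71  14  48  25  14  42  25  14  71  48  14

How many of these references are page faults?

42 -> fault, frames {42}
61 -> fault, frames {42,61}
25 -> fault, evict 42, frames {61,25}
14 -> fault, evict 25, frames {61,14}
61 -> hit
71 -> fault, evict 61, frames {14,71}
48 -> fault, evict 14, frames {71,48}
71 -> hit
14 -> fault, evict 71, frames {48,14}
48 -> hit
25 -> fault, evict 48, frames {14,25}
14 -> hit
42 -> fault, evict 14, frames {25,42}
25 -> hit
14 -> fault, evict 42, frames {25,14}
71 -> fault, evict 25, frames {14,71}
48 -> fault, evict 71, frames {14,48}
14 -> hit
Page faults: 12.

12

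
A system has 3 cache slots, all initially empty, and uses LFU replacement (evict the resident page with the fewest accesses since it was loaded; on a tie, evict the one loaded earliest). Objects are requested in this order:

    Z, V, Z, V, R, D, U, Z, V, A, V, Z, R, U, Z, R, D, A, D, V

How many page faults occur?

Z: miss, frames (Z)
V: miss, frames (Z V)
Z: hit
V: hit
R: miss, frames (Z V R)
D: miss, evict R, frames (Z V D)
U: miss, evict D, frames (Z V U)
Z: hit
V: hit
A: miss, evict U, frames (Z V A)
V: hit
Z: hit
R: miss, evict A, frames (Z V R)
U: miss, evict R, frames (Z V U)
Z: hit
R: miss, evict U, frames (Z V R)
D: miss, evict R, frames (Z V D)
A: miss, evict D, frames (Z V A)
D: miss, evict A, frames (Z V D)
V: hit
Page faults: 12.

12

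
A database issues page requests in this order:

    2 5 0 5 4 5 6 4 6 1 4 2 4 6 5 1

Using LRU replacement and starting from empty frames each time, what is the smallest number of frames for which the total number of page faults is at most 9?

f=1: 16 faults
f=2: 12 faults
f=3: 10 faults
f=4: 9 faults
f=5: 7 faults
f=6: 6 faults
Smallest f with faults ≤ 9 is 4.

4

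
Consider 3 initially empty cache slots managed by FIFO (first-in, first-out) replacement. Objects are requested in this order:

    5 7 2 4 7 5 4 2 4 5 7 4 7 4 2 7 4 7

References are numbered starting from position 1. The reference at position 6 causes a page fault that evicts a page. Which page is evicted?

7

pos 1: 5 -> fault, frames [5]
pos 2: 7 -> fault, frames [5, 7]
pos 3: 2 -> fault, frames [5, 7, 2]
pos 4: 4 -> fault, evict 5, frames [7, 2, 4]
pos 5: 7 -> hit
pos 6: 5 -> fault, evict 7, frames [2, 4, 5]
At position 6, page 7 is evicted.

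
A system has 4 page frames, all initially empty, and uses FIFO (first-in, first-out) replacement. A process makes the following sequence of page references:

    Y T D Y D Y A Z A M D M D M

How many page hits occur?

Y -> fault, frames {Y}
T -> fault, frames {Y,T}
D -> fault, frames {Y,T,D}
Y -> hit
D -> hit
Y -> hit
A -> fault, frames {Y,T,D,A}
Z -> fault, evict Y, frames {T,D,A,Z}
A -> hit
M -> fault, evict T, frames {D,A,Z,M}
D -> hit
M -> hit
D -> hit
M -> hit
Hits: 8.

8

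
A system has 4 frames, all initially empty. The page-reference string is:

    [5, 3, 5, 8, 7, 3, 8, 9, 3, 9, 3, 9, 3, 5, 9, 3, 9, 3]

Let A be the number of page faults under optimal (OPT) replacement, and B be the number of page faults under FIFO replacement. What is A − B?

-2

Under OPT: F F . F F . . F . . . . . . . . . . → 5 faults.
Under FIFO: F F . F F . . F . . . . . F . F . . → 7 faults.
A − B = 5 − 7 = -2.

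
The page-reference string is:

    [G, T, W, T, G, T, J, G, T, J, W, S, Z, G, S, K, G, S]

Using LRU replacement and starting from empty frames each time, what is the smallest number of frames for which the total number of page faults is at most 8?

4

f=1: 18 faults
f=2: 16 faults
f=3: 9 faults
f=4: 8 faults
f=5: 8 faults
f=6: 7 faults
f=7: 7 faults
Smallest f with faults ≤ 8 is 4.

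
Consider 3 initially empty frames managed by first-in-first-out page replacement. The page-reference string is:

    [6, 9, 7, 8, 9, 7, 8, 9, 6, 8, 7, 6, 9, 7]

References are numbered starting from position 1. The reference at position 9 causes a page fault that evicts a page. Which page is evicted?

pos 1: 6 → fault, frames [6]
pos 2: 9 → fault, frames [6, 9]
pos 3: 7 → fault, frames [6, 9, 7]
pos 4: 8 → fault, evict 6, frames [9, 7, 8]
pos 5: 9 → hit
pos 6: 7 → hit
pos 7: 8 → hit
pos 8: 9 → hit
pos 9: 6 → fault, evict 9, frames [7, 8, 6]
At position 9, page 9 is evicted.

9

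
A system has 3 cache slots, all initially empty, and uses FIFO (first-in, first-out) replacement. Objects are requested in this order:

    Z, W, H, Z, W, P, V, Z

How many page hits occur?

Z -> miss, frames [Z]
W -> miss, frames [Z, W]
H -> miss, frames [Z, W, H]
Z -> hit
W -> hit
P -> miss, evict Z, frames [W, H, P]
V -> miss, evict W, frames [H, P, V]
Z -> miss, evict H, frames [P, V, Z]
Hits: 2.

2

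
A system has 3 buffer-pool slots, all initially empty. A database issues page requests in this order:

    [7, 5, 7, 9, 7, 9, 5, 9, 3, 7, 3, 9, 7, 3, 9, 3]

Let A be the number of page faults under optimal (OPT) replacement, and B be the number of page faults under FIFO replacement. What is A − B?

-1

Under OPT: F F . F . . . . F . . . . . . . → 4 faults.
Under FIFO: F F . F . . . . F F . . . . . . → 5 faults.
A − B = 4 − 5 = -1.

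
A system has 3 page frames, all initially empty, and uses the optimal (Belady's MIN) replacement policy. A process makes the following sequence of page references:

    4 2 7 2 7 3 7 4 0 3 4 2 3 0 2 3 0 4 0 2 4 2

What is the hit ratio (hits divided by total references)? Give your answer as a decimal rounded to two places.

4: miss, frames {4}
2: miss, frames {4,2}
7: miss, frames {4,2,7}
2: hit
7: hit
3: miss, evict 2, frames {4,7,3}
7: hit
4: hit
0: miss, evict 7, frames {4,3,0}
3: hit
4: hit
2: miss, evict 4, frames {3,0,2}
3: hit
0: hit
2: hit
3: hit
0: hit
4: miss, evict 3, frames {0,2,4}
0: hit
2: hit
4: hit
2: hit
Hits: 15 of 22 references → 15/22 = 0.6818.

0.68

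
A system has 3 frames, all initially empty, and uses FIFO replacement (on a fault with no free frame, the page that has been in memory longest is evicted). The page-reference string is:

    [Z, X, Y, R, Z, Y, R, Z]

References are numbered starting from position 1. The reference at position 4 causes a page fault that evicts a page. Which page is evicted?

Z

pos 1: Z: miss, frames {Z}
pos 2: X: miss, frames {Z,X}
pos 3: Y: miss, frames {Z,X,Y}
pos 4: R: miss, evict Z, frames {X,Y,R}
At position 4, page Z is evicted.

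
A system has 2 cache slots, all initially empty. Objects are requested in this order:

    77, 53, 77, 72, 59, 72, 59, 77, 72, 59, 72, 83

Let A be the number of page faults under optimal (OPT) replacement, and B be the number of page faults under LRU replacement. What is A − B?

-1

Under OPT: F F . F F . . F . F . F → 7 faults.
Under LRU: F F . F F . . F F F . F → 8 faults.
A − B = 7 − 8 = -1.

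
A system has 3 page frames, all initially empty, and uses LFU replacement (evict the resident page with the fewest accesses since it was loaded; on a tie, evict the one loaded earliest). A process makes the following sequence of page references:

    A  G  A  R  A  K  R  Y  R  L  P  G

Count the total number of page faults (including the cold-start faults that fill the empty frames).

A -> miss, frames (A)
G -> miss, frames (A G)
A -> hit
R -> miss, frames (A G R)
A -> hit
K -> miss, evict G, frames (A R K)
R -> hit
Y -> miss, evict K, frames (A R Y)
R -> hit
L -> miss, evict Y, frames (A R L)
P -> miss, evict L, frames (A R P)
G -> miss, evict P, frames (A R G)
Page faults: 8.

8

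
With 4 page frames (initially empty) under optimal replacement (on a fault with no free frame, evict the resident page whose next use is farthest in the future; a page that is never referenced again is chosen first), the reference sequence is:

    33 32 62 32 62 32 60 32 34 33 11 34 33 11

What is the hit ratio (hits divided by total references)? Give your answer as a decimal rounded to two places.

0.57

33 -> fault, frames {33}
32 -> fault, frames {33,32}
62 -> fault, frames {33,32,62}
32 -> hit
62 -> hit
32 -> hit
60 -> fault, frames {33,32,62,60}
32 -> hit
34 -> fault, evict 60, frames {33,32,62,34}
33 -> hit
11 -> fault, evict 62, frames {33,32,34,11}
34 -> hit
33 -> hit
11 -> hit
Hits: 8 of 14 references → 8/14 = 0.5714.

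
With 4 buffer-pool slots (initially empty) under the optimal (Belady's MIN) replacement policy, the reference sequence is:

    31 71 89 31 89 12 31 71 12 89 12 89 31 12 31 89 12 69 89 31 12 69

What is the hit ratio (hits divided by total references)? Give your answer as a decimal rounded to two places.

31 → fault, frames [31]
71 → fault, frames [31, 71]
89 → fault, frames [31, 71, 89]
31 → hit
89 → hit
12 → fault, frames [31, 71, 89, 12]
31 → hit
71 → hit
12 → hit
89 → hit
12 → hit
89 → hit
31 → hit
12 → hit
31 → hit
89 → hit
12 → hit
69 → fault, evict 71, frames [31, 89, 12, 69]
89 → hit
31 → hit
12 → hit
69 → hit
Hits: 17 of 22 references → 17/22 = 0.7727.

0.77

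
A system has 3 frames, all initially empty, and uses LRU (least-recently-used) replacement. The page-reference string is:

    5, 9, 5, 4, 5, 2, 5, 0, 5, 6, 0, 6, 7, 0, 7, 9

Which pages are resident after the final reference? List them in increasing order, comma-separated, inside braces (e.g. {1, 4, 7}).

5 → fault, frames {5}
9 → fault, frames {5,9}
5 → hit
4 → fault, frames {9,5,4}
5 → hit
2 → fault, evict 9, frames {4,5,2}
5 → hit
0 → fault, evict 4, frames {2,5,0}
5 → hit
6 → fault, evict 2, frames {0,5,6}
0 → hit
6 → hit
7 → fault, evict 5, frames {0,6,7}
0 → hit
7 → hit
9 → fault, evict 6, frames {0,7,9}

{0, 7, 9}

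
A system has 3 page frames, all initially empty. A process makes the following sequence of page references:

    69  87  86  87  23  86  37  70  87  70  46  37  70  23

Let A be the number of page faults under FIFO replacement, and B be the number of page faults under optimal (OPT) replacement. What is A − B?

3

Under FIFO: F F F . F . F F F . F F F F → 11 faults.
Under OPT: F F F . F . F F . . F . . F → 8 faults.
A − B = 11 − 8 = 3.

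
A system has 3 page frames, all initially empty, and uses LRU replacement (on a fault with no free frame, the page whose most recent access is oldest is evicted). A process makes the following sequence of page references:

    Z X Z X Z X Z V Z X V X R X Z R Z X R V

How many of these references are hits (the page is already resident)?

14

Z -> fault, frames (Z)
X -> fault, frames (Z X)
Z -> hit
X -> hit
Z -> hit
X -> hit
Z -> hit
V -> fault, frames (X Z V)
Z -> hit
X -> hit
V -> hit
X -> hit
R -> fault, evict Z, frames (V X R)
X -> hit
Z -> fault, evict V, frames (R X Z)
R -> hit
Z -> hit
X -> hit
R -> hit
V -> fault, evict Z, frames (X R V)
Hits: 14.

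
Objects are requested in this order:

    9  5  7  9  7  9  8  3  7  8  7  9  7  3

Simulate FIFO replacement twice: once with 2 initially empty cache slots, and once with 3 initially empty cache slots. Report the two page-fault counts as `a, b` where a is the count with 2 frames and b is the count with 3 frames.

2 frames: F F F F . . F F F F . F F F → 11 faults.
3 frames: F F F . . . F F . . . F F . → 7 faults.
7 < 11: adding a frame reduced faults, as is typical.

11, 7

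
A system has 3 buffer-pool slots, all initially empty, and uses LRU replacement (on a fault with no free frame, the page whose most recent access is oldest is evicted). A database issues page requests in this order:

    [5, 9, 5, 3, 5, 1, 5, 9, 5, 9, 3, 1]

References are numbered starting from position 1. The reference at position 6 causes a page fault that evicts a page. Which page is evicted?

pos 1: 5 → fault, frames (5)
pos 2: 9 → fault, frames (5 9)
pos 3: 5 → hit
pos 4: 3 → fault, frames (9 5 3)
pos 5: 5 → hit
pos 6: 1 → fault, evict 9, frames (3 5 1)
At position 6, page 9 is evicted.

9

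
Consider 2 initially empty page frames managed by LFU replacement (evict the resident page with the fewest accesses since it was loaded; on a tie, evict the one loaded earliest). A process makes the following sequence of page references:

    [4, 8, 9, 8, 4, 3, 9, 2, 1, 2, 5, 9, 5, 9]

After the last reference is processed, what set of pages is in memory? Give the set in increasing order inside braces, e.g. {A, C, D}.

{8, 9}

4: miss, frames (4)
8: miss, frames (4 8)
9: miss, evict 4, frames (8 9)
8: hit
4: miss, evict 9, frames (8 4)
3: miss, evict 4, frames (8 3)
9: miss, evict 3, frames (8 9)
2: miss, evict 9, frames (8 2)
1: miss, evict 2, frames (8 1)
2: miss, evict 1, frames (8 2)
5: miss, evict 2, frames (8 5)
9: miss, evict 5, frames (8 9)
5: miss, evict 9, frames (8 5)
9: miss, evict 5, frames (8 9)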